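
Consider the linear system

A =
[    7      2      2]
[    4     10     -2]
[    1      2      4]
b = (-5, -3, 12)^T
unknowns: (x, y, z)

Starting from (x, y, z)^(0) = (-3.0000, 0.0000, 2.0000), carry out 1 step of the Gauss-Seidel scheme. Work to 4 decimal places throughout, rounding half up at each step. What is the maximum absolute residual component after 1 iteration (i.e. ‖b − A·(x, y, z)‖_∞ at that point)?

3.2573

Iteration 1:
  x = (-5 - (2)·0.0000 - (2)·2.0000) / (7) = -1.2857
  y = (-3 - (4)·-1.2857 - (-2)·2.0000) / (10) = 0.6143
  z = (12 - (1)·-1.2857 - (2)·0.6143) / (4) = 3.0143
Residual b − A·x = (-3.2573, 2.0284, -0.0001); ∞-norm = 3.2573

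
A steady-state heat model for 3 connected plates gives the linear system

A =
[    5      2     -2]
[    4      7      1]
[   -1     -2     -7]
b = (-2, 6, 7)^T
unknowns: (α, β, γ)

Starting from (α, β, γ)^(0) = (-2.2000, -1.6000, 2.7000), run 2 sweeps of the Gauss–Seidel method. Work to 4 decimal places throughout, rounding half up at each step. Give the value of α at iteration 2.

Iteration 1:
  α = (-2 - (2)·-1.6000 - (-2)·2.7000) / (5) = 1.3200
  β = (6 - (4)·1.3200 - (1)·2.7000) / (7) = -0.2829
  γ = (7 - (-1)·1.3200 - (-2)·-0.2829) / (-7) = -1.1077
Iteration 2:
  α = (-2 - (2)·-0.2829 - (-2)·-1.1077) / (5) = -0.7299
  β = (6 - (4)·-0.7299 - (1)·-1.1077) / (7) = 1.4325
  γ = (7 - (-1)·-0.7299 - (-2)·1.4325) / (-7) = -1.3050

-0.7299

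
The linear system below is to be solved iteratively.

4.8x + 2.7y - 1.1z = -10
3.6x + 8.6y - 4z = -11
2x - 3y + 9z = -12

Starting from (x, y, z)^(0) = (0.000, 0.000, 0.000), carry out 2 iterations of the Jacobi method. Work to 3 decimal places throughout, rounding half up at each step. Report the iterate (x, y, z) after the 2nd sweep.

Iteration 1:
  x = (-10 - (2.7)·0.000 - (-1.1)·0.000) / (4.8) = -2.083
  y = (-11 - (3.6)·0.000 - (-4)·0.000) / (8.6) = -1.279
  z = (-12 - (2)·0.000 - (-3)·0.000) / (9) = -1.333
Iteration 2:
  x = (-10 - (2.7)·-1.279 - (-1.1)·-1.333) / (4.8) = -1.669
  y = (-11 - (3.6)·-2.083 - (-4)·-1.333) / (8.6) = -1.027
  z = (-12 - (2)·-2.083 - (-3)·-1.279) / (9) = -1.297

(-1.669, -1.027, -1.297)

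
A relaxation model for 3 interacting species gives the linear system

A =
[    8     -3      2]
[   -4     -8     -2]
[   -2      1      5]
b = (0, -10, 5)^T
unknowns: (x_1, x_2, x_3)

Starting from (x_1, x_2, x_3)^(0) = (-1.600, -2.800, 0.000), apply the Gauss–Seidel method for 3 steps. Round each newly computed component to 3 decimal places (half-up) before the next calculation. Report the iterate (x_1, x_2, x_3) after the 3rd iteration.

Iteration 1:
  x_1 = (0 - (-3)·-2.800 - (2)·0.000) / (8) = -1.050
  x_2 = (-10 - (-4)·-1.050 - (-2)·0.000) / (-8) = 1.775
  x_3 = (5 - (-2)·-1.050 - (1)·1.775) / (5) = 0.225
Iteration 2:
  x_1 = (0 - (-3)·1.775 - (2)·0.225) / (8) = 0.609
  x_2 = (-10 - (-4)·0.609 - (-2)·0.225) / (-8) = 0.889
  x_3 = (5 - (-2)·0.609 - (1)·0.889) / (5) = 1.066
Iteration 3:
  x_1 = (0 - (-3)·0.889 - (2)·1.066) / (8) = 0.067
  x_2 = (-10 - (-4)·0.067 - (-2)·1.066) / (-8) = 0.950
  x_3 = (5 - (-2)·0.067 - (1)·0.950) / (5) = 0.837

(0.067, 0.950, 0.837)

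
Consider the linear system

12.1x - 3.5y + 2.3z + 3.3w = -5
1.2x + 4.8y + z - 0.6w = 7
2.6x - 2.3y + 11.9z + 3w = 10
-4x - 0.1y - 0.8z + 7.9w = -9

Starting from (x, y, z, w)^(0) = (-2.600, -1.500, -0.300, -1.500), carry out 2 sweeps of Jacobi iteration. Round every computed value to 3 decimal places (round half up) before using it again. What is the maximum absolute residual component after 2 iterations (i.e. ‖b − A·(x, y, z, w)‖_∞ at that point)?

9.158

Iteration 1:
  x = (-5 - (-3.5)·-1.500 - (2.3)·-0.300 - (3.3)·-1.500) / (12.1) = -0.381
  y = (7 - (1.2)·-2.600 - (1)·-0.300 - (-0.6)·-1.500) / (4.8) = 1.983
  z = (10 - (2.6)·-2.600 - (-2.3)·-1.500 - (3)·-1.500) / (11.9) = 1.497
  w = (-9 - (-4)·-2.600 - (-0.1)·-1.500 - (-0.8)·-0.300) / (7.9) = -2.505
Iteration 2:
  x = (-5 - (-3.5)·1.983 - (2.3)·1.497 - (3.3)·-2.505) / (12.1) = 0.559
  y = (7 - (1.2)·-0.381 - (1)·1.497 - (-0.6)·-2.505) / (4.8) = 0.929
  z = (10 - (2.6)·-0.381 - (-2.3)·1.983 - (3)·-2.505) / (11.9) = 1.938
  w = (-9 - (-4)·-0.381 - (-0.1)·1.983 - (-0.8)·1.497) / (7.9) = -1.155
Residual b − A·x = (-9.158, -0.761, -8.914, 4.004); ∞-norm = 9.158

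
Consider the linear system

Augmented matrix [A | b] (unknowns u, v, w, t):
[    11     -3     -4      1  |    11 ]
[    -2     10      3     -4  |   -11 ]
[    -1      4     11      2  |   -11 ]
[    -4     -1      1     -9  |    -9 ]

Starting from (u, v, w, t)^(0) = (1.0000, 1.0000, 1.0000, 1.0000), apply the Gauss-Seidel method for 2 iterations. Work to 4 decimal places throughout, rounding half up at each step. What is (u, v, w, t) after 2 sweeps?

Iteration 1:
  u = (11 - (-3)·1.0000 - (-4)·1.0000 - (1)·1.0000) / (11) = 1.5455
  v = (-11 - (-2)·1.5455 - (3)·1.0000 - (-4)·1.0000) / (10) = -0.6909
  w = (-11 - (-1)·1.5455 - (4)·-0.6909 - (2)·1.0000) / (11) = -0.7901
  t = (-9 - (-4)·1.5455 - (-1)·-0.6909 - (1)·-0.7901) / (-9) = 0.3021
Iteration 2:
  u = (11 - (-3)·-0.6909 - (-4)·-0.7901 - (1)·0.3021) / (11) = 0.4968
  v = (-11 - (-2)·0.4968 - (3)·-0.7901 - (-4)·0.3021) / (10) = -0.6428
  w = (-11 - (-1)·0.4968 - (4)·-0.6428 - (2)·0.3021) / (11) = -0.7760
  t = (-9 - (-4)·0.4968 - (-1)·-0.6428 - (1)·-0.7760) / (-9) = 0.7644

(0.4968, -0.6428, -0.7760, 0.7644)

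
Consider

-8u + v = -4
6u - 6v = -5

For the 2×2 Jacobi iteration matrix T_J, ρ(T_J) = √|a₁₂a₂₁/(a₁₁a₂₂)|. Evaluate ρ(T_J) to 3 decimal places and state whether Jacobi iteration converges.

0.354

a₁₂a₂₁/(a₁₁a₂₂) = (1)·(6) / ((-8)·(-6)) = 0.125000
ρ = √|0.125000| = √0.125000 = 0.354
ρ < 1, so Jacobi converges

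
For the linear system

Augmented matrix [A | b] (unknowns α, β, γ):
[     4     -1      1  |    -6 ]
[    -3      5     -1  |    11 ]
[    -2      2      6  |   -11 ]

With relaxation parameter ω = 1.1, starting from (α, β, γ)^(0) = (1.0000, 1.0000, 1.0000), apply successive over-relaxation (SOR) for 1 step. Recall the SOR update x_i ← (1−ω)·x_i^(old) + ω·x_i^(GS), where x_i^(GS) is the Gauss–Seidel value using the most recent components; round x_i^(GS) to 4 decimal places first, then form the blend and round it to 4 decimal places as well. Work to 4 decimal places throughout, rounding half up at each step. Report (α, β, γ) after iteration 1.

Iteration 1:
  α: GS value = (-6 - (-1)·1.0000 - (1)·1.0000) / (4) = -1.5000;  α ← (1−ω)·1.0000 + ω·-1.5000 = -1.7500
  β: GS value = (11 - (-3)·-1.7500 - (-1)·1.0000) / (5) = 1.3500;  β ← (1−ω)·1.0000 + ω·1.3500 = 1.3850
  γ: GS value = (-11 - (-2)·-1.7500 - (2)·1.3850) / (6) = -2.8783;  γ ← (1−ω)·1.0000 + ω·-2.8783 = -3.2661

(-1.7500, 1.3850, -3.2661)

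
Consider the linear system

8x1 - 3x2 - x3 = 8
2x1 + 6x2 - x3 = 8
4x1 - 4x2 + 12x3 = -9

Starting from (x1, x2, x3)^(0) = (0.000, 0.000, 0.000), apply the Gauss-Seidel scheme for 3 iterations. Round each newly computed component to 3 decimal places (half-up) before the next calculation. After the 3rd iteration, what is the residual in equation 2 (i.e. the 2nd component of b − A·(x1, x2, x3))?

Iteration 1:
  x1 = (8 - (-3)·0.000 - (-1)·0.000) / (8) = 1.000
  x2 = (8 - (2)·1.000 - (-1)·0.000) / (6) = 1.000
  x3 = (-9 - (4)·1.000 - (-4)·1.000) / (12) = -0.750
Iteration 2:
  x1 = (8 - (-3)·1.000 - (-1)·-0.750) / (8) = 1.281
  x2 = (8 - (2)·1.281 - (-1)·-0.750) / (6) = 0.781
  x3 = (-9 - (4)·1.281 - (-4)·0.781) / (12) = -0.917
Iteration 3:
  x1 = (8 - (-3)·0.781 - (-1)·-0.917) / (8) = 1.178
  x2 = (8 - (2)·1.178 - (-1)·-0.917) / (6) = 0.788
  x3 = (-9 - (4)·1.178 - (-4)·0.788) / (12) = -0.880
Residual b − A·x = (0.060, 0.036, 0.000)

0.036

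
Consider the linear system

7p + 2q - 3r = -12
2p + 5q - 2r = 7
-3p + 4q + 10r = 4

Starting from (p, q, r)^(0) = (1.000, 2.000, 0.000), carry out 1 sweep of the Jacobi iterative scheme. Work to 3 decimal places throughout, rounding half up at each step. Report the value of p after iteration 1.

-2.286

Iteration 1:
  p = (-12 - (2)·2.000 - (-3)·0.000) / (7) = -2.286
  q = (7 - (2)·1.000 - (-2)·0.000) / (5) = 1.000
  r = (4 - (-3)·1.000 - (4)·2.000) / (10) = -0.100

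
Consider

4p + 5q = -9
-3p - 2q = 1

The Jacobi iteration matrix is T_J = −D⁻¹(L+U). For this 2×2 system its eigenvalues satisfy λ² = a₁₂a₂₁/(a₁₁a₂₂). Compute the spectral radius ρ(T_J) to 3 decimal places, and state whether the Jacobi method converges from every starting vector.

a₁₂a₂₁/(a₁₁a₂₂) = (5)·(-3) / ((4)·(-2)) = 1.875000
ρ = √|1.875000| = √1.875000 = 1.369
ρ > 1, so Jacobi diverges

1.369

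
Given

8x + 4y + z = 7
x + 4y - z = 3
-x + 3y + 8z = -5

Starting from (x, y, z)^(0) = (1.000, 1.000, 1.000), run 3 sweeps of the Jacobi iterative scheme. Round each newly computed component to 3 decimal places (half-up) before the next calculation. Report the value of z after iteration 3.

Iteration 1:
  x = (7 - (4)·1.000 - (1)·1.000) / (8) = 0.250
  y = (3 - (1)·1.000 - (-1)·1.000) / (4) = 0.750
  z = (-5 - (-1)·1.000 - (3)·1.000) / (8) = -0.875
Iteration 2:
  x = (7 - (4)·0.750 - (1)·-0.875) / (8) = 0.609
  y = (3 - (1)·0.250 - (-1)·-0.875) / (4) = 0.469
  z = (-5 - (-1)·0.250 - (3)·0.750) / (8) = -0.875
Iteration 3:
  x = (7 - (4)·0.469 - (1)·-0.875) / (8) = 0.750
  y = (3 - (1)·0.609 - (-1)·-0.875) / (4) = 0.379
  z = (-5 - (-1)·0.609 - (3)·0.469) / (8) = -0.725

-0.725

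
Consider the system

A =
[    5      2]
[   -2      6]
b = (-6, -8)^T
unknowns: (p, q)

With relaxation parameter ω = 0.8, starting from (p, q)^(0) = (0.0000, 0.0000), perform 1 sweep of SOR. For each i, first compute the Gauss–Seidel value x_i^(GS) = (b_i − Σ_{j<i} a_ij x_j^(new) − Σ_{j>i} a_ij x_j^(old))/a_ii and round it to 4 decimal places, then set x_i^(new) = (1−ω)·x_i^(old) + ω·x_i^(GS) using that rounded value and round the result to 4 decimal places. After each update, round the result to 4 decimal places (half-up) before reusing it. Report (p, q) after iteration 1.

Iteration 1:
  p: GS value = (-6 - (2)·0.0000) / (5) = -1.2000;  p ← (1−ω)·0.0000 + ω·-1.2000 = -0.9600
  q: GS value = (-8 - (-2)·-0.9600) / (6) = -1.6533;  q ← (1−ω)·0.0000 + ω·-1.6533 = -1.3226

(-0.9600, -1.3226)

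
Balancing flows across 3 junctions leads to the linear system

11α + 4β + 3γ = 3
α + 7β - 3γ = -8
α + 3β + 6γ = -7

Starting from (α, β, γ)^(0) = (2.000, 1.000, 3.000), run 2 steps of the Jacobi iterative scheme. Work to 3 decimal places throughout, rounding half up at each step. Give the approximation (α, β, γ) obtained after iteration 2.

Iteration 1:
  α = (3 - (4)·1.000 - (3)·3.000) / (11) = -0.909
  β = (-8 - (1)·2.000 - (-3)·3.000) / (7) = -0.143
  γ = (-7 - (1)·2.000 - (3)·1.000) / (6) = -2.000
Iteration 2:
  α = (3 - (4)·-0.143 - (3)·-2.000) / (11) = 0.870
  β = (-8 - (1)·-0.909 - (-3)·-2.000) / (7) = -1.870
  γ = (-7 - (1)·-0.909 - (3)·-0.143) / (6) = -0.944

(0.870, -1.870, -0.944)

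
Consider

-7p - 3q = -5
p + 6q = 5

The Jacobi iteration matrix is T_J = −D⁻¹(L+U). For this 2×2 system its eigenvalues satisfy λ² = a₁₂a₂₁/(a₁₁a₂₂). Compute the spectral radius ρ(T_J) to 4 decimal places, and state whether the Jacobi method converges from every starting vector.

a₁₂a₂₁/(a₁₁a₂₂) = (-3)·(1) / ((-7)·(6)) = 0.071429
ρ = √|0.071429| = √0.071429 = 0.2673
ρ < 1, so Jacobi converges

0.2673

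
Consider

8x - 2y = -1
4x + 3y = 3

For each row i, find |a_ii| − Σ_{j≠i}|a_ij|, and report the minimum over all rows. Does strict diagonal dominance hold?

row 1: |8| − (2) = 6
row 2: |3| − (4) = -1
minimum over rows = -1 → not strictly diagonally dominant

-1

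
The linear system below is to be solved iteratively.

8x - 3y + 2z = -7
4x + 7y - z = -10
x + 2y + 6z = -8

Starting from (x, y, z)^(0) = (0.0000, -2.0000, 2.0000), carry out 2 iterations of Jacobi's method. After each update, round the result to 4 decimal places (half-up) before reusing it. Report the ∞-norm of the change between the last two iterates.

Iteration 1:
  x = (-7 - (-3)·-2.0000 - (2)·2.0000) / (8) = -2.1250
  y = (-10 - (4)·0.0000 - (-1)·2.0000) / (7) = -1.1429
  z = (-8 - (1)·0.0000 - (2)·-2.0000) / (6) = -0.6667
Iteration 2:
  x = (-7 - (-3)·-1.1429 - (2)·-0.6667) / (8) = -1.1369
  y = (-10 - (4)·-2.1250 - (-1)·-0.6667) / (7) = -0.3095
  z = (-8 - (1)·-2.1250 - (2)·-1.1429) / (6) = -0.5982
Change: (0.9881, 0.8334, 0.0685) → max |·| = 0.9881

0.9881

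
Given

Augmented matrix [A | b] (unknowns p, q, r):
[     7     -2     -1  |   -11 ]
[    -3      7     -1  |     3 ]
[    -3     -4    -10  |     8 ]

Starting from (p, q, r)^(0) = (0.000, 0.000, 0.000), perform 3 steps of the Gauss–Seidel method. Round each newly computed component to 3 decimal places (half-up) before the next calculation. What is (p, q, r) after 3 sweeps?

(-1.688, -0.319, -0.166)

Iteration 1:
  p = (-11 - (-2)·0.000 - (-1)·0.000) / (7) = -1.571
  q = (3 - (-3)·-1.571 - (-1)·0.000) / (7) = -0.245
  r = (8 - (-3)·-1.571 - (-4)·-0.245) / (-10) = -0.231
Iteration 2:
  p = (-11 - (-2)·-0.245 - (-1)·-0.231) / (7) = -1.674
  q = (3 - (-3)·-1.674 - (-1)·-0.231) / (7) = -0.322
  r = (8 - (-3)·-1.674 - (-4)·-0.322) / (-10) = -0.169
Iteration 3:
  p = (-11 - (-2)·-0.322 - (-1)·-0.169) / (7) = -1.688
  q = (3 - (-3)·-1.688 - (-1)·-0.169) / (7) = -0.319
  r = (8 - (-3)·-1.688 - (-4)·-0.319) / (-10) = -0.166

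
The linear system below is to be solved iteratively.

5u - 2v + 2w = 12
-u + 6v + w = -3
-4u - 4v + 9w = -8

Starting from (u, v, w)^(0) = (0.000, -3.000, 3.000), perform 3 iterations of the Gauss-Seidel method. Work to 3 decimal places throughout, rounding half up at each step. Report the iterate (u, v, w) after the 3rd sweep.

(2.337, -0.161, 0.078)

Iteration 1:
  u = (12 - (-2)·-3.000 - (2)·3.000) / (5) = 0.000
  v = (-3 - (-1)·0.000 - (1)·3.000) / (6) = -1.000
  w = (-8 - (-4)·0.000 - (-4)·-1.000) / (9) = -1.333
Iteration 2:
  u = (12 - (-2)·-1.000 - (2)·-1.333) / (5) = 2.533
  v = (-3 - (-1)·2.533 - (1)·-1.333) / (6) = 0.144
  w = (-8 - (-4)·2.533 - (-4)·0.144) / (9) = 0.301
Iteration 3:
  u = (12 - (-2)·0.144 - (2)·0.301) / (5) = 2.337
  v = (-3 - (-1)·2.337 - (1)·0.301) / (6) = -0.161
  w = (-8 - (-4)·2.337 - (-4)·-0.161) / (9) = 0.078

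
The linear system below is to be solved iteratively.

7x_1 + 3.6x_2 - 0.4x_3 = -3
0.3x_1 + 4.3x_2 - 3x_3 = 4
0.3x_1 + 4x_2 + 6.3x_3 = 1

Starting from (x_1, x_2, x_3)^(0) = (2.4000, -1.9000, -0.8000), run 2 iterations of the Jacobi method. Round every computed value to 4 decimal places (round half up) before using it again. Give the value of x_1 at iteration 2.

Iteration 1:
  x_1 = (-3 - (3.6)·-1.9000 - (-0.4)·-0.8000) / (7) = 0.5029
  x_2 = (4 - (0.3)·2.4000 - (-3)·-0.8000) / (4.3) = 0.2047
  x_3 = (1 - (0.3)·2.4000 - (4)·-1.9000) / (6.3) = 1.2508
Iteration 2:
  x_1 = (-3 - (3.6)·0.2047 - (-0.4)·1.2508) / (7) = -0.4624
  x_2 = (4 - (0.3)·0.5029 - (-3)·1.2508) / (4.3) = 1.7678
  x_3 = (1 - (0.3)·0.5029 - (4)·0.2047) / (6.3) = 0.0048

-0.4624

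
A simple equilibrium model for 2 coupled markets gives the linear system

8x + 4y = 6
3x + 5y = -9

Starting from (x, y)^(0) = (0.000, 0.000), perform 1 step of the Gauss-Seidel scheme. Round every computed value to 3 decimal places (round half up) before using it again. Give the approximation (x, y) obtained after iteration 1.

(0.750, -2.250)

Iteration 1:
  x = (6 - (4)·0.000) / (8) = 0.750
  y = (-9 - (3)·0.750) / (5) = -2.250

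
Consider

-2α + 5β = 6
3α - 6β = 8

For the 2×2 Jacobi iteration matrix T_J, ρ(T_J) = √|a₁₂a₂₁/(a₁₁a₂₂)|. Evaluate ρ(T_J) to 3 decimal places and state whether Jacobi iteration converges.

1.118

a₁₂a₂₁/(a₁₁a₂₂) = (5)·(3) / ((-2)·(-6)) = 1.250000
ρ = √|1.250000| = √1.250000 = 1.118
ρ > 1, so Jacobi diverges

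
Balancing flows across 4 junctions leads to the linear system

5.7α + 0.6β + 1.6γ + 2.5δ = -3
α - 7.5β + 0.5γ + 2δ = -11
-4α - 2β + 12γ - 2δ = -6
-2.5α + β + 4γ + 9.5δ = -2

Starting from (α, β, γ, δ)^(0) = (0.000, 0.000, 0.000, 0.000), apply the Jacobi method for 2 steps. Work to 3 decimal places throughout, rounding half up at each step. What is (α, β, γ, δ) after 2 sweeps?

Iteration 1:
  α = (-3 - (0.6)·0.000 - (1.6)·0.000 - (2.5)·0.000) / (5.7) = -0.526
  β = (-11 - (1)·0.000 - (0.5)·0.000 - (2)·0.000) / (-7.5) = 1.467
  γ = (-6 - (-4)·0.000 - (-2)·0.000 - (-2)·0.000) / (12) = -0.500
  δ = (-2 - (-2.5)·0.000 - (1)·0.000 - (4)·0.000) / (9.5) = -0.211
Iteration 2:
  α = (-3 - (0.6)·1.467 - (1.6)·-0.500 - (2.5)·-0.211) / (5.7) = -0.448
  β = (-11 - (1)·-0.526 - (0.5)·-0.500 - (2)·-0.211) / (-7.5) = 1.307
  γ = (-6 - (-4)·-0.526 - (-2)·1.467 - (-2)·-0.211) / (12) = -0.466
  δ = (-2 - (-2.5)·-0.526 - (1)·1.467 - (4)·-0.500) / (9.5) = -0.293

(-0.448, 1.307, -0.466, -0.293)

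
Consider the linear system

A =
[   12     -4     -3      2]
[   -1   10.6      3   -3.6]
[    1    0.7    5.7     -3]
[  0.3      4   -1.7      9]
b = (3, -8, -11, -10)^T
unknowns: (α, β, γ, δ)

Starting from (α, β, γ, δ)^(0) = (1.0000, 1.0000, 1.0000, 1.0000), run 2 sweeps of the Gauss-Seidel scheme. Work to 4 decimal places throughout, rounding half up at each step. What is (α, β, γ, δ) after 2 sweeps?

Iteration 1:
  α = (3 - (-4)·1.0000 - (-3)·1.0000 - (2)·1.0000) / (12) = 0.6667
  β = (-8 - (-1)·0.6667 - (3)·1.0000 - (-3.6)·1.0000) / (10.6) = -0.6352
  γ = (-11 - (1)·0.6667 - (0.7)·-0.6352 - (-3)·1.0000) / (5.7) = -1.4425
  δ = (-10 - (0.3)·0.6667 - (4)·-0.6352 - (-1.7)·-1.4425) / (9) = -1.1235
Iteration 2:
  α = (3 - (-4)·-0.6352 - (-3)·-1.4425 - (2)·-1.1235) / (12) = -0.1351
  β = (-8 - (-1)·-0.1351 - (3)·-1.4425 - (-3.6)·-1.1235) / (10.6) = -0.7408
  γ = (-11 - (1)·-0.1351 - (0.7)·-0.7408 - (-3)·-1.1235) / (5.7) = -2.4065
  δ = (-10 - (0.3)·-0.1351 - (4)·-0.7408 - (-1.7)·-2.4065) / (9) = -1.2319

(-0.1351, -0.7408, -2.4065, -1.2319)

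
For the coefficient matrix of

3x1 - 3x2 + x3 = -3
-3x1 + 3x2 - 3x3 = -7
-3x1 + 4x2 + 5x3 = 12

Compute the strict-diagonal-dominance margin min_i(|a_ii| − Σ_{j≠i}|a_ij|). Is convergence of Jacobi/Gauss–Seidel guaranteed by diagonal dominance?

-3

row 1: |3| − (3+1) = -1
row 2: |3| − (3+3) = -3
row 3: |5| − (3+4) = -2
minimum over rows = -3 → not strictly diagonally dominant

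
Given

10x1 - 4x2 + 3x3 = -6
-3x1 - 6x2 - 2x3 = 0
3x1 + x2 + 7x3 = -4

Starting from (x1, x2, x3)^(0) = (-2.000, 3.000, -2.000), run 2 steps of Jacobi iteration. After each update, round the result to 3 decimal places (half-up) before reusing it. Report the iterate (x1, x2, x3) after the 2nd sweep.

Iteration 1:
  x1 = (-6 - (-4)·3.000 - (3)·-2.000) / (10) = 1.200
  x2 = (0 - (-3)·-2.000 - (-2)·-2.000) / (-6) = 1.667
  x3 = (-4 - (3)·-2.000 - (1)·3.000) / (7) = -0.143
Iteration 2:
  x1 = (-6 - (-4)·1.667 - (3)·-0.143) / (10) = 0.110
  x2 = (0 - (-3)·1.200 - (-2)·-0.143) / (-6) = -0.552
  x3 = (-4 - (3)·1.200 - (1)·1.667) / (7) = -1.324

(0.110, -0.552, -1.324)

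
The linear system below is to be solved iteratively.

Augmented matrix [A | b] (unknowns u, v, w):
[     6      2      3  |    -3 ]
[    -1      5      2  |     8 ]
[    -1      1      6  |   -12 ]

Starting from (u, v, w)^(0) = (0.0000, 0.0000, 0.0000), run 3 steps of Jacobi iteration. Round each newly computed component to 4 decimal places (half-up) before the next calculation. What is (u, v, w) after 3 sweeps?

(-0.0917, 2.5333, -2.3889)

Iteration 1:
  u = (-3 - (2)·0.0000 - (3)·0.0000) / (6) = -0.5000
  v = (8 - (-1)·0.0000 - (2)·0.0000) / (5) = 1.6000
  w = (-12 - (-1)·0.0000 - (1)·0.0000) / (6) = -2.0000
Iteration 2:
  u = (-3 - (2)·1.6000 - (3)·-2.0000) / (6) = -0.0333
  v = (8 - (-1)·-0.5000 - (2)·-2.0000) / (5) = 2.3000
  w = (-12 - (-1)·-0.5000 - (1)·1.6000) / (6) = -2.3500
Iteration 3:
  u = (-3 - (2)·2.3000 - (3)·-2.3500) / (6) = -0.0917
  v = (8 - (-1)·-0.0333 - (2)·-2.3500) / (5) = 2.5333
  w = (-12 - (-1)·-0.0333 - (1)·2.3000) / (6) = -2.3889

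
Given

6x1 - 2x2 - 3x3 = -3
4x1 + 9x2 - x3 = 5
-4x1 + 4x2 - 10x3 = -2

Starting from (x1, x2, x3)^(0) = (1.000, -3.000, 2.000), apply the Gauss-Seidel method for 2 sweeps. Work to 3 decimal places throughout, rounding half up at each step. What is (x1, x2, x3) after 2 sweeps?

Iteration 1:
  x1 = (-3 - (-2)·-3.000 - (-3)·2.000) / (6) = -0.500
  x2 = (5 - (4)·-0.500 - (-1)·2.000) / (9) = 1.000
  x3 = (-2 - (-4)·-0.500 - (4)·1.000) / (-10) = 0.800
Iteration 2:
  x1 = (-3 - (-2)·1.000 - (-3)·0.800) / (6) = 0.233
  x2 = (5 - (4)·0.233 - (-1)·0.800) / (9) = 0.541
  x3 = (-2 - (-4)·0.233 - (4)·0.541) / (-10) = 0.323

(0.233, 0.541, 0.323)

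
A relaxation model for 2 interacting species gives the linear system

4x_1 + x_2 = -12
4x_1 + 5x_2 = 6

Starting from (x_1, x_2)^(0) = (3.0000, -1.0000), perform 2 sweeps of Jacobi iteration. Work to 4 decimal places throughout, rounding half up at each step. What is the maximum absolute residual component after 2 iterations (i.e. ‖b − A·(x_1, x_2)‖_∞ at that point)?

4.6000

Iteration 1:
  x_1 = (-12 - (1)·-1.0000) / (4) = -2.7500
  x_2 = (6 - (4)·3.0000) / (5) = -1.2000
Iteration 2:
  x_1 = (-12 - (1)·-1.2000) / (4) = -2.7000
  x_2 = (6 - (4)·-2.7500) / (5) = 3.4000
Residual b − A·x = (-4.6000, -0.2000); ∞-norm = 4.6000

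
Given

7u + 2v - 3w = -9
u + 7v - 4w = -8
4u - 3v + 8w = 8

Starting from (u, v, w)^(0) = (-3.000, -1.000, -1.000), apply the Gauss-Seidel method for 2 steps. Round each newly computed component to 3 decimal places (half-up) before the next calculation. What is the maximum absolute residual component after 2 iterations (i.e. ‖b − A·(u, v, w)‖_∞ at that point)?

Iteration 1:
  u = (-9 - (2)·-1.000 - (-3)·-1.000) / (7) = -1.429
  v = (-8 - (1)·-1.429 - (-4)·-1.000) / (7) = -1.510
  w = (8 - (4)·-1.429 - (-3)·-1.510) / (8) = 1.148
Iteration 2:
  u = (-9 - (2)·-1.510 - (-3)·1.148) / (7) = -0.362
  v = (-8 - (1)·-0.362 - (-4)·1.148) / (7) = -0.435
  w = (8 - (4)·-0.362 - (-3)·-0.435) / (8) = 1.018
Residual b − A·x = (-2.542, -0.521, -0.001); ∞-norm = 2.542

2.542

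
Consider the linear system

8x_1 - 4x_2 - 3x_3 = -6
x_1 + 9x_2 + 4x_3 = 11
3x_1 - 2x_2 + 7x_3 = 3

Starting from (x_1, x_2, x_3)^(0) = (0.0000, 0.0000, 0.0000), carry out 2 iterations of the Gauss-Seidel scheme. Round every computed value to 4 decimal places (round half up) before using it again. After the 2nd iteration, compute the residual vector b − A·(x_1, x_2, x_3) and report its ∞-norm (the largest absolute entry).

Iteration 1:
  x_1 = (-6 - (-4)·0.0000 - (-3)·0.0000) / (8) = -0.7500
  x_2 = (11 - (1)·-0.7500 - (4)·0.0000) / (9) = 1.3056
  x_3 = (3 - (3)·-0.7500 - (-2)·1.3056) / (7) = 1.1230
Iteration 2:
  x_1 = (-6 - (-4)·1.3056 - (-3)·1.1230) / (8) = 0.3239
  x_2 = (11 - (1)·0.3239 - (4)·1.1230) / (9) = 0.6871
  x_3 = (3 - (3)·0.3239 - (-2)·0.6871) / (7) = 0.4861
Residual b − A·x = (-4.3845, 2.5478, -0.0002); ∞-norm = 4.3845

4.3845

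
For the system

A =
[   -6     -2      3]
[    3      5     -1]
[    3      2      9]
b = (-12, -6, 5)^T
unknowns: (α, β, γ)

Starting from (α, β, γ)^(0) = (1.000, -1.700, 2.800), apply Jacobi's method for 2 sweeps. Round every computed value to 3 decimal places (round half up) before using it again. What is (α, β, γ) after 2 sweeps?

Iteration 1:
  α = (-12 - (-2)·-1.700 - (3)·2.800) / (-6) = 3.967
  β = (-6 - (3)·1.000 - (-1)·2.800) / (5) = -1.240
  γ = (5 - (3)·1.000 - (2)·-1.700) / (9) = 0.600
Iteration 2:
  α = (-12 - (-2)·-1.240 - (3)·0.600) / (-6) = 2.713
  β = (-6 - (3)·3.967 - (-1)·0.600) / (5) = -3.460
  γ = (5 - (3)·3.967 - (2)·-1.240) / (9) = -0.491

(2.713, -3.460, -0.491)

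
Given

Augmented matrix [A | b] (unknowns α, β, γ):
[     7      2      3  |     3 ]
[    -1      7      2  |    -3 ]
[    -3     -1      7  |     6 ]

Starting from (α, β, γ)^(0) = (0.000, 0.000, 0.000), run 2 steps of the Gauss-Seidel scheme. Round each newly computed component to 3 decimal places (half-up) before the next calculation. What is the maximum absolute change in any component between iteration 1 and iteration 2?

Iteration 1:
  α = (3 - (2)·0.000 - (3)·0.000) / (7) = 0.429
  β = (-3 - (-1)·0.429 - (2)·0.000) / (7) = -0.367
  γ = (6 - (-3)·0.429 - (-1)·-0.367) / (7) = 0.989
Iteration 2:
  α = (3 - (2)·-0.367 - (3)·0.989) / (7) = 0.110
  β = (-3 - (-1)·0.110 - (2)·0.989) / (7) = -0.695
  γ = (6 - (-3)·0.110 - (-1)·-0.695) / (7) = 0.805
Change: (-0.319, -0.328, -0.184) → max |·| = 0.328

0.328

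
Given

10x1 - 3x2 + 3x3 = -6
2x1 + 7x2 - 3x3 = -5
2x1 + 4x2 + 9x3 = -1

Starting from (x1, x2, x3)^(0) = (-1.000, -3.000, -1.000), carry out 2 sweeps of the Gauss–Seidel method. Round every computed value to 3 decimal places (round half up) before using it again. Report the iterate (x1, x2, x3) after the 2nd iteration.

(-0.993, -0.212, 0.204)

Iteration 1:
  x1 = (-6 - (-3)·-3.000 - (3)·-1.000) / (10) = -1.200
  x2 = (-5 - (2)·-1.200 - (-3)·-1.000) / (7) = -0.800
  x3 = (-1 - (2)·-1.200 - (4)·-0.800) / (9) = 0.511
Iteration 2:
  x1 = (-6 - (-3)·-0.800 - (3)·0.511) / (10) = -0.993
  x2 = (-5 - (2)·-0.993 - (-3)·0.511) / (7) = -0.212
  x3 = (-1 - (2)·-0.993 - (4)·-0.212) / (9) = 0.204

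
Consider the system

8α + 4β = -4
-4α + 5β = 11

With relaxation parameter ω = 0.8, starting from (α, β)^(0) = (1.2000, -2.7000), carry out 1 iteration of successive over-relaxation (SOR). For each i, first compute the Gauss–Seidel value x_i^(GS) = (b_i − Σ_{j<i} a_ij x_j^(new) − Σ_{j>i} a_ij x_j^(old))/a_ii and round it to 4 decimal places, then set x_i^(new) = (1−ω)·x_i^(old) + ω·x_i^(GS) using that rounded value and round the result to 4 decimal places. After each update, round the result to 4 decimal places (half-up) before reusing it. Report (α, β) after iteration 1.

Iteration 1:
  α: GS value = (-4 - (4)·-2.7000) / (8) = 0.8500;  α ← (1−ω)·1.2000 + ω·0.8500 = 0.9200
  β: GS value = (11 - (-4)·0.9200) / (5) = 2.9360;  β ← (1−ω)·-2.7000 + ω·2.9360 = 1.8088

(0.9200, 1.8088)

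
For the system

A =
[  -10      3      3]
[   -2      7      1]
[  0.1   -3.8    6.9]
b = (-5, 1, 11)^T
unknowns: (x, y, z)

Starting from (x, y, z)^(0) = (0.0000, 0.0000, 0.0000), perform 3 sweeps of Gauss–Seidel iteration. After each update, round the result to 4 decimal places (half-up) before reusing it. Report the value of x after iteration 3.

1.0714

Iteration 1:
  x = (-5 - (3)·0.0000 - (3)·0.0000) / (-10) = 0.5000
  y = (1 - (-2)·0.5000 - (1)·0.0000) / (7) = 0.2857
  z = (11 - (0.1)·0.5000 - (-3.8)·0.2857) / (6.9) = 1.7443
Iteration 2:
  x = (-5 - (3)·0.2857 - (3)·1.7443) / (-10) = 1.1090
  y = (1 - (-2)·1.1090 - (1)·1.7443) / (7) = 0.2105
  z = (11 - (0.1)·1.1090 - (-3.8)·0.2105) / (6.9) = 1.6941
Iteration 3:
  x = (-5 - (3)·0.2105 - (3)·1.6941) / (-10) = 1.0714
  y = (1 - (-2)·1.0714 - (1)·1.6941) / (7) = 0.2070
  z = (11 - (0.1)·1.0714 - (-3.8)·0.2070) / (6.9) = 1.6927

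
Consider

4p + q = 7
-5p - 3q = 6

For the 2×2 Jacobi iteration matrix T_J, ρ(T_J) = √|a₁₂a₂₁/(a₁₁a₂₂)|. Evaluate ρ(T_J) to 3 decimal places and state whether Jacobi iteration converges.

a₁₂a₂₁/(a₁₁a₂₂) = (1)·(-5) / ((4)·(-3)) = 0.416667
ρ = √|0.416667| = √0.416667 = 0.645
ρ < 1, so Jacobi converges

0.645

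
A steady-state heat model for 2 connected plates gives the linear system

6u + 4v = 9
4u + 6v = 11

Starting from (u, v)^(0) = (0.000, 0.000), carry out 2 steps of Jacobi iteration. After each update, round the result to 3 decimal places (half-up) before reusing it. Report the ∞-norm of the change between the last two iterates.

Iteration 1:
  u = (9 - (4)·0.000) / (6) = 1.500
  v = (11 - (4)·0.000) / (6) = 1.833
Iteration 2:
  u = (9 - (4)·1.833) / (6) = 0.278
  v = (11 - (4)·1.500) / (6) = 0.833
Change: (-1.222, -1.000) → max |·| = 1.222

1.222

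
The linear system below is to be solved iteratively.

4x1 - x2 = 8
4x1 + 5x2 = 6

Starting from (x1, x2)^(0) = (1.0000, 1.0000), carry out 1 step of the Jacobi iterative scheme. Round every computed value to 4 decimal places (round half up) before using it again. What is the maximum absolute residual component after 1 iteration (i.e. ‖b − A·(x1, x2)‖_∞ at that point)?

5.0000

Iteration 1:
  x1 = (8 - (-1)·1.0000) / (4) = 2.2500
  x2 = (6 - (4)·1.0000) / (5) = 0.4000
Residual b − A·x = (-0.6000, -5.0000); ∞-norm = 5.0000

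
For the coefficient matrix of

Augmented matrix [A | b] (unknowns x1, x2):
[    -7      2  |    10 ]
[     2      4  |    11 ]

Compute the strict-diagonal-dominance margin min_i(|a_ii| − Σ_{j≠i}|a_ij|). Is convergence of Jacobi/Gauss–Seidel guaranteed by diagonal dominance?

2

row 1: |-7| − (2) = 5
row 2: |4| − (2) = 2
minimum over rows = 2 → strictly diagonally dominant (convergence guaranteed)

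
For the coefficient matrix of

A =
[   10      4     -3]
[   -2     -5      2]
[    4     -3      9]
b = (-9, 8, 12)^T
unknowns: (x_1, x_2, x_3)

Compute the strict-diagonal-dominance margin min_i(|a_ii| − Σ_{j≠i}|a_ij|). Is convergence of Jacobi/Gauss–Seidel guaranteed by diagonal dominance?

row 1: |10| − (4+3) = 3
row 2: |-5| − (2+2) = 1
row 3: |9| − (4+3) = 2
minimum over rows = 1 → strictly diagonally dominant (convergence guaranteed)

1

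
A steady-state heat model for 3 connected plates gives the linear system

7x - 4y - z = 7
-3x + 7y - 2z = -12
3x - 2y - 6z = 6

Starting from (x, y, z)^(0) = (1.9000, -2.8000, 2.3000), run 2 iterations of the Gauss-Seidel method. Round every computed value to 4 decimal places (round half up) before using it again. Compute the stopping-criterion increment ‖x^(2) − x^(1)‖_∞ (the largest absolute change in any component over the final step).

Iteration 1:
  x = (7 - (-4)·-2.8000 - (-1)·2.3000) / (7) = -0.2714
  y = (-12 - (-3)·-0.2714 - (-2)·2.3000) / (7) = -1.1735
  z = (6 - (3)·-0.2714 - (-2)·-1.1735) / (-6) = -0.7445
Iteration 2:
  x = (7 - (-4)·-1.1735 - (-1)·-0.7445) / (7) = 0.2231
  y = (-12 - (-3)·0.2231 - (-2)·-0.7445) / (7) = -1.8314
  z = (6 - (3)·0.2231 - (-2)·-1.8314) / (-6) = -0.2780
Change: (0.4945, -0.6579, 0.4665) → max |·| = 0.6579

0.6579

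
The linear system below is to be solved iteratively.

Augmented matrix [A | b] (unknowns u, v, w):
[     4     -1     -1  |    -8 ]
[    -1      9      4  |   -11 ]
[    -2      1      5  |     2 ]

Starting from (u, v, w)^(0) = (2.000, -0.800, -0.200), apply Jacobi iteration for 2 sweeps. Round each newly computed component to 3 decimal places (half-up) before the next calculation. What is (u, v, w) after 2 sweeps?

(-1.888, -2.077, -0.318)

Iteration 1:
  u = (-8 - (-1)·-0.800 - (-1)·-0.200) / (4) = -2.250
  v = (-11 - (-1)·2.000 - (4)·-0.200) / (9) = -0.911
  w = (2 - (-2)·2.000 - (1)·-0.800) / (5) = 1.360
Iteration 2:
  u = (-8 - (-1)·-0.911 - (-1)·1.360) / (4) = -1.888
  v = (-11 - (-1)·-2.250 - (4)·1.360) / (9) = -2.077
  w = (2 - (-2)·-2.250 - (1)·-0.911) / (5) = -0.318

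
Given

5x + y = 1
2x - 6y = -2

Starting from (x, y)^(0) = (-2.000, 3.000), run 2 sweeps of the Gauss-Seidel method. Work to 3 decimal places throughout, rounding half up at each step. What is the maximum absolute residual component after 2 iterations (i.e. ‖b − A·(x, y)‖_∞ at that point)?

0.187

Iteration 1:
  x = (1 - (1)·3.000) / (5) = -0.400
  y = (-2 - (2)·-0.400) / (-6) = 0.200
Iteration 2:
  x = (1 - (1)·0.200) / (5) = 0.160
  y = (-2 - (2)·0.160) / (-6) = 0.387
Residual b − A·x = (-0.187, 0.002); ∞-norm = 0.187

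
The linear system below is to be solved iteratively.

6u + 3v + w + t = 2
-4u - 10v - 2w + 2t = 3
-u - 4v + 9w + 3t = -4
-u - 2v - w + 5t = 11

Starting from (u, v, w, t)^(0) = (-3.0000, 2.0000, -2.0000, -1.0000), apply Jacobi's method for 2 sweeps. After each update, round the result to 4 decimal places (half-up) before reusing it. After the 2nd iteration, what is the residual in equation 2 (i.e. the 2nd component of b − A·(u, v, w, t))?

Iteration 1:
  u = (2 - (3)·2.0000 - (1)·-2.0000 - (1)·-1.0000) / (6) = -0.1667
  v = (3 - (-4)·-3.0000 - (-2)·-2.0000 - (2)·-1.0000) / (-10) = 1.1000
  w = (-4 - (-1)·-3.0000 - (-4)·2.0000 - (3)·-1.0000) / (9) = 0.4444
  t = (11 - (-1)·-3.0000 - (-2)·2.0000 - (-1)·-2.0000) / (5) = 2.0000
Iteration 2:
  u = (2 - (3)·1.1000 - (1)·0.4444 - (1)·2.0000) / (6) = -0.6241
  v = (3 - (-4)·-0.1667 - (-2)·0.4444 - (2)·2.0000) / (-10) = 0.0778
  w = (-4 - (-1)·-0.1667 - (-4)·1.1000 - (3)·2.0000) / (9) = -0.6407
  t = (11 - (-1)·-0.1667 - (-2)·1.1000 - (-1)·0.4444) / (5) = 2.6955
Residual b − A·x = (3.4564, -5.3908, -6.6331, -3.5867)

-5.3908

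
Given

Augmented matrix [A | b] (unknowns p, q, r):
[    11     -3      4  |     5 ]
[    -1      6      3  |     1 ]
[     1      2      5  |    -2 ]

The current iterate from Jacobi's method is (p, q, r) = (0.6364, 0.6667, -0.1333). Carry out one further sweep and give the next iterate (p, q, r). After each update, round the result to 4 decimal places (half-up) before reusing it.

(0.6848, 0.3394, -0.7940)

One sweep:
  p = (5 - (-3)·0.6667 - (4)·-0.1333) / (11) = 0.6848
  q = (1 - (-1)·0.6364 - (3)·-0.1333) / (6) = 0.3394
  r = (-2 - (1)·0.6364 - (2)·0.6667) / (5) = -0.7940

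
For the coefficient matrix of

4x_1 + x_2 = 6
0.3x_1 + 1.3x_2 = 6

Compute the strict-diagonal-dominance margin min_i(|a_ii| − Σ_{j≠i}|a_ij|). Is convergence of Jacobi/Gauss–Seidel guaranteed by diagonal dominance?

1

row 1: |4| − (1) = 3
row 2: |1.3| − (0.3) = 1
minimum over rows = 1 → strictly diagonally dominant (convergence guaranteed)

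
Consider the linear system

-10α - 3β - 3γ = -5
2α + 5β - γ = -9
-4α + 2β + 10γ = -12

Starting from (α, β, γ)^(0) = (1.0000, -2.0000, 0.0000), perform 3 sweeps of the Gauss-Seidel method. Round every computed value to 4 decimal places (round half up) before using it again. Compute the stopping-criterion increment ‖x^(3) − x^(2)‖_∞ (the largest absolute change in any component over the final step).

0.0140

Iteration 1:
  α = (-5 - (-3)·-2.0000 - (-3)·0.0000) / (-10) = 1.1000
  β = (-9 - (2)·1.1000 - (-1)·0.0000) / (5) = -2.2400
  γ = (-12 - (-4)·1.1000 - (2)·-2.2400) / (10) = -0.3120
Iteration 2:
  α = (-5 - (-3)·-2.2400 - (-3)·-0.3120) / (-10) = 1.2656
  β = (-9 - (2)·1.2656 - (-1)·-0.3120) / (5) = -2.3686
  γ = (-12 - (-4)·1.2656 - (2)·-2.3686) / (10) = -0.2200
Iteration 3:
  α = (-5 - (-3)·-2.3686 - (-3)·-0.2200) / (-10) = 1.2766
  β = (-9 - (2)·1.2766 - (-1)·-0.2200) / (5) = -2.3546
  γ = (-12 - (-4)·1.2766 - (2)·-2.3546) / (10) = -0.2184
Change: (0.0110, 0.0140, 0.0016) → max |·| = 0.0140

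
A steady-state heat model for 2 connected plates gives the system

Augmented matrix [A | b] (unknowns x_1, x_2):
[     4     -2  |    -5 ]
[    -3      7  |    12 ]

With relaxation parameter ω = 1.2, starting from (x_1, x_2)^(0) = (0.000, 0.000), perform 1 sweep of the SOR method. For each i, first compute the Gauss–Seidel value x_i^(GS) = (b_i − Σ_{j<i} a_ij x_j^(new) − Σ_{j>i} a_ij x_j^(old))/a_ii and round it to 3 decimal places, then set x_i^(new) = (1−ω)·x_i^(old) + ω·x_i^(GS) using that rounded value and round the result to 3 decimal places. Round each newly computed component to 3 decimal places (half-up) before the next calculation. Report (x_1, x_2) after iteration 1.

Iteration 1:
  x_1: GS value = (-5 - (-2)·0.000) / (4) = -1.250;  x_1 ← (1−ω)·0.000 + ω·-1.250 = -1.500
  x_2: GS value = (12 - (-3)·-1.500) / (7) = 1.071;  x_2 ← (1−ω)·0.000 + ω·1.071 = 1.285

(-1.500, 1.285)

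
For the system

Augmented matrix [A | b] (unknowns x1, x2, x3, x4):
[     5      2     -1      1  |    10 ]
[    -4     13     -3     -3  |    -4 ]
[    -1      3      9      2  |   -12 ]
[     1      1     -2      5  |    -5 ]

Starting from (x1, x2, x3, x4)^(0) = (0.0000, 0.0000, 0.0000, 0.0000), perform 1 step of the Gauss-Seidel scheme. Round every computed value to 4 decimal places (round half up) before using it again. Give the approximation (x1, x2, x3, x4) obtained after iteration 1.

(2.0000, 0.3077, -1.2137, -1.9470)

Iteration 1:
  x1 = (10 - (2)·0.0000 - (-1)·0.0000 - (1)·0.0000) / (5) = 2.0000
  x2 = (-4 - (-4)·2.0000 - (-3)·0.0000 - (-3)·0.0000) / (13) = 0.3077
  x3 = (-12 - (-1)·2.0000 - (3)·0.3077 - (2)·0.0000) / (9) = -1.2137
  x4 = (-5 - (1)·2.0000 - (1)·0.3077 - (-2)·-1.2137) / (5) = -1.9470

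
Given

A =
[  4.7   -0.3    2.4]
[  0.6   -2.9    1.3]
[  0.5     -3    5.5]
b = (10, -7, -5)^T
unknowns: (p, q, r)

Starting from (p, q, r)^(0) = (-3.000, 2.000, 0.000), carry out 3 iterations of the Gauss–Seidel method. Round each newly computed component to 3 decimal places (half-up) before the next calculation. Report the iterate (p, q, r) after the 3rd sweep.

(2.034, 3.088, 0.590)

Iteration 1:
  p = (10 - (-0.3)·2.000 - (2.4)·0.000) / (4.7) = 2.255
  q = (-7 - (0.6)·2.255 - (1.3)·0.000) / (-2.9) = 2.880
  r = (-5 - (0.5)·2.255 - (-3)·2.880) / (5.5) = 0.457
Iteration 2:
  p = (10 - (-0.3)·2.880 - (2.4)·0.457) / (4.7) = 2.078
  q = (-7 - (0.6)·2.078 - (1.3)·0.457) / (-2.9) = 3.049
  r = (-5 - (0.5)·2.078 - (-3)·3.049) / (5.5) = 0.565
Iteration 3:
  p = (10 - (-0.3)·3.049 - (2.4)·0.565) / (4.7) = 2.034
  q = (-7 - (0.6)·2.034 - (1.3)·0.565) / (-2.9) = 3.088
  r = (-5 - (0.5)·2.034 - (-3)·3.088) / (5.5) = 0.590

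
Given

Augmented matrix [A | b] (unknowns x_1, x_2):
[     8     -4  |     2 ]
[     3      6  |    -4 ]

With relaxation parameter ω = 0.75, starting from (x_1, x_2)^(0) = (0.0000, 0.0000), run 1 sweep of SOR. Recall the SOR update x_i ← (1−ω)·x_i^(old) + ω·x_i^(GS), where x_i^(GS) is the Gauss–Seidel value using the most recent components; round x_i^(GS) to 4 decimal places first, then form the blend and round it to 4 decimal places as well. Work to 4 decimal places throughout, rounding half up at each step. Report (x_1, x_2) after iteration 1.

Iteration 1:
  x_1: GS value = (2 - (-4)·0.0000) / (8) = 0.2500;  x_1 ← (1−ω)·0.0000 + ω·0.2500 = 0.1875
  x_2: GS value = (-4 - (3)·0.1875) / (6) = -0.7604;  x_2 ← (1−ω)·0.0000 + ω·-0.7604 = -0.5703

(0.1875, -0.5703)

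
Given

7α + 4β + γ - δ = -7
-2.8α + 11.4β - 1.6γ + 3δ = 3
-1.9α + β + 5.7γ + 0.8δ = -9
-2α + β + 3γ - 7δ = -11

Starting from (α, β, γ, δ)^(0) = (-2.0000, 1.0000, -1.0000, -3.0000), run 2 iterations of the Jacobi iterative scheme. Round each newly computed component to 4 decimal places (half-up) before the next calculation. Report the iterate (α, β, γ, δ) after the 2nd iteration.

Iteration 1:
  α = (-7 - (4)·1.0000 - (1)·-1.0000 - (-1)·-3.0000) / (7) = -1.8571
  β = (3 - (-2.8)·-2.0000 - (-1.6)·-1.0000 - (3)·-3.0000) / (11.4) = 0.4211
  γ = (-9 - (-1.9)·-2.0000 - (1)·1.0000 - (0.8)·-3.0000) / (5.7) = -2.0000
  δ = (-11 - (-2)·-2.0000 - (1)·1.0000 - (3)·-1.0000) / (-7) = 1.8571
Iteration 2:
  α = (-7 - (4)·0.4211 - (1)·-2.0000 - (-1)·1.8571) / (7) = -0.6896
  β = (3 - (-2.8)·-1.8571 - (-1.6)·-2.0000 - (3)·1.8571) / (11.4) = -0.9624
  γ = (-9 - (-1.9)·-1.8571 - (1)·0.4211 - (0.8)·1.8571) / (5.7) = -2.5325
  δ = (-11 - (-2)·-1.8571 - (1)·0.4211 - (3)·-2.0000) / (-7) = 1.3050

(-0.6896, -0.9624, -2.5325, 1.3050)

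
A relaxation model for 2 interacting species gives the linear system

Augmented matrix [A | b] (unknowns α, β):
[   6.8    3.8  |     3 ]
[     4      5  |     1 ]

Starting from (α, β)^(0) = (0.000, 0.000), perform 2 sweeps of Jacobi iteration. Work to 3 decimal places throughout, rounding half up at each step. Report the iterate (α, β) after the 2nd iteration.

Iteration 1:
  α = (3 - (3.8)·0.000) / (6.8) = 0.441
  β = (1 - (4)·0.000) / (5) = 0.200
Iteration 2:
  α = (3 - (3.8)·0.200) / (6.8) = 0.329
  β = (1 - (4)·0.441) / (5) = -0.153

(0.329, -0.153)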